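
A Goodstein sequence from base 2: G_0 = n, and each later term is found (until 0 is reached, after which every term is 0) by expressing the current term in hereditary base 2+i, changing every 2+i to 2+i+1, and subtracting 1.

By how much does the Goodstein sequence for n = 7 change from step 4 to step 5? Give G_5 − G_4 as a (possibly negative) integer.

776886

G_0=7  [base 2] 2^2 + 2 + 1  →[2↦3]→  3^3 + 3 + 1 = 31  −1 ⇒ G_1=30
G_1=30  [base 3] 3^3 + 3  →[3↦4]→  4^4 + 4 = 260  −1 ⇒ G_2=259
G_2=259  [base 4] 4^4 + 3  →[4↦5]→  5^5 + 3 = 3128  −1 ⇒ G_3=3127
G_3=3127  [base 5] 5^5 + 2  →[5↦6]→  6^6 + 2 = 46658  −1 ⇒ G_4=46657
G_4=46657  [base 6] 6^6 + 1  →[6↦7]→  7^7 + 1 = 823544  −1 ⇒ G_5=823543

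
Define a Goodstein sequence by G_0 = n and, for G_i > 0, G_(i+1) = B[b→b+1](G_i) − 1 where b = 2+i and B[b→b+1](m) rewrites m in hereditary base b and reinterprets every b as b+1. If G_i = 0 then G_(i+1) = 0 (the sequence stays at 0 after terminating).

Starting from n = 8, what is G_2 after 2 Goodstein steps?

G_0 = 8. HB_2(8) = 2^(2 + 1). Bump = 81. G_1 = 80.
G_1 = 80. HB_3(80) = 2·3^3 + 2·3^2 + 2·3 + 2. Bump = 554. G_2 = 553.
G_2 = 553. HB_4(553) = 2·4^4 + 2·4^2 + 2·4 + 1. Bump = 6311. G_3 = 6310.

553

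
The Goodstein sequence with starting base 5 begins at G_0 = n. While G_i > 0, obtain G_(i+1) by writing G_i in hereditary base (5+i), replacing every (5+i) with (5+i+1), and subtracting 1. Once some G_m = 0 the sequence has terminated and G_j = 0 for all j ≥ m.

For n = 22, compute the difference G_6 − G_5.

step 0: 22 = 4·5 + 2; sub 6 for 5: 4·6 + 2; = 26; G_1 = 26−1 = 25
step 1: 25 = 4·6 + 1; sub 7 for 6: 4·7 + 1; = 29; G_2 = 29−1 = 28
step 2: 28 = 4·7; sub 8 for 7: 4·8; = 32; G_3 = 32−1 = 31
step 3: 31 = 3·8 + 7; sub 9 for 8: 3·9 + 7; = 34; G_4 = 34−1 = 33
step 4: 33 = 3·9 + 6; sub 10 for 9: 3·10 + 6; = 36; G_5 = 36−1 = 35
step 5: 35 = 3·10 + 5; sub 11 for 10: 3·11 + 5; = 38; G_6 = 38−1 = 37

2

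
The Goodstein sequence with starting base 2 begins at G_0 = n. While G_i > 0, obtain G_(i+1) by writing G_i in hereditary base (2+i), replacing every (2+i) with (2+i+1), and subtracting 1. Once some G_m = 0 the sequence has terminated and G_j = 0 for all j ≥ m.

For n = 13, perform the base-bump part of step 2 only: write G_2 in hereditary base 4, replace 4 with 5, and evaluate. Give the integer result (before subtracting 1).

16093

step 0: 13 = 2^(2 + 1) + 2^2 + 1; sub 3 for 2: 3^(3 + 1) + 3^3 + 1; = 109; G_1 = 109−1 = 108
step 1: 108 = 3^(3 + 1) + 3^3; sub 4 for 3: 4^(4 + 1) + 4^4; = 1280; G_2 = 1280−1 = 1279
step 2: 1279 = 4^(4 + 1) + 3·4^3 + 3·4^2 + 3·4 + 3; sub 5 for 4: 5^(5 + 1) + 3·5^3 + 3·5^2 + 3·5 + 3; = 16093; G_3 = 16093−1 = 16092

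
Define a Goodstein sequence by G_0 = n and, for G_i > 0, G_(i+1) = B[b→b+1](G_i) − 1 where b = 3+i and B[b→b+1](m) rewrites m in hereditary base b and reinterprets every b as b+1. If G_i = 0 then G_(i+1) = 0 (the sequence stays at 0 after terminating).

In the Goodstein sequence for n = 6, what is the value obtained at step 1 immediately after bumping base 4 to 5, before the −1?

8

step 0: 6 = 2·3; sub 4 for 3: 2·4; = 8; G_1 = 8−1 = 7
step 1: 7 = 4 + 3; sub 5 for 4: 5 + 3; = 8; G_2 = 8−1 = 7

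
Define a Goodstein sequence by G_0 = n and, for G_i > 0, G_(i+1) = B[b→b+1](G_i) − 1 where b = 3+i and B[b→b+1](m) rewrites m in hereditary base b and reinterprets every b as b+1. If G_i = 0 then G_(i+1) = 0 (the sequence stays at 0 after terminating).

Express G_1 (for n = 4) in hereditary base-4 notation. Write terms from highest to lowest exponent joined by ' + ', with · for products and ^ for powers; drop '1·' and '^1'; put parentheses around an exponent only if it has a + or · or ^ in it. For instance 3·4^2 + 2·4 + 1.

4

base 3: 4 = 3 + 1; at 4: 4 + 1 = 5; next = 4
base 4: 4 = 4; at 5: 5 = 5; next = 4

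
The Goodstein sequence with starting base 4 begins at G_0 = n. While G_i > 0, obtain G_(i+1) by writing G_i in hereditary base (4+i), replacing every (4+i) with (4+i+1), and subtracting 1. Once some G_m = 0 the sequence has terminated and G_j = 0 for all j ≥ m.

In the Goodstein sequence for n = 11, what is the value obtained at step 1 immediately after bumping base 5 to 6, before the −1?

14

i=0: 11 = 2·4 + 3 (b=4); 4→5: 2·5 + 3 = 13; 13−1 = 12
i=1: 12 = 2·5 + 2 (b=5); 5→6: 2·6 + 2 = 14; 14−1 = 13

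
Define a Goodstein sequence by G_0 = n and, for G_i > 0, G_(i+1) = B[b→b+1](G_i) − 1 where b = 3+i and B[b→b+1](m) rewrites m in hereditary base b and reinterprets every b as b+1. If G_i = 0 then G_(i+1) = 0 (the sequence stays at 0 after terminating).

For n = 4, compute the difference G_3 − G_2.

G_0=4  [base 3] 3 + 1  →[3↦4]→  4 + 1 = 5  −1 ⇒ G_1=4
G_1=4  [base 4] 4  →[4↦5]→  5 = 5  −1 ⇒ G_2=4
G_2=4  [base 5] 4  →[5↦6]→  4 = 4  −1 ⇒ G_3=3

-1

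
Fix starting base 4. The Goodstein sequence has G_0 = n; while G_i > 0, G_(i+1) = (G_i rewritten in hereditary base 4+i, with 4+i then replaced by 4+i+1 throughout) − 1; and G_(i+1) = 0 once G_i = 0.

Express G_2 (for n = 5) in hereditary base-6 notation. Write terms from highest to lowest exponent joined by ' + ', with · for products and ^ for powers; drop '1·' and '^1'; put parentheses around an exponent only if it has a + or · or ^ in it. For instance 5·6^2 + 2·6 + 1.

5 —HB4→ 4 + 1 —bump→ 5 + 1 = 6 —(−1)→ 5
5 —HB5→ 5 —bump→ 6 = 6 —(−1)→ 5
5 —HB6→ 5 —bump→ 5 = 5 —(−1)→ 4

5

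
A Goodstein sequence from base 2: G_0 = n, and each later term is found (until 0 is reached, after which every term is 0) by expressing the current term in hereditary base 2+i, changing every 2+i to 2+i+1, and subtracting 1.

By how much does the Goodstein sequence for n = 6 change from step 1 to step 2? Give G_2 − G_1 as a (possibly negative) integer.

6 —HB2→ 2^2 + 2 —bump→ 3^3 + 3 = 30 —(−1)→ 29
29 —HB3→ 3^3 + 2 —bump→ 4^4 + 2 = 258 —(−1)→ 257

228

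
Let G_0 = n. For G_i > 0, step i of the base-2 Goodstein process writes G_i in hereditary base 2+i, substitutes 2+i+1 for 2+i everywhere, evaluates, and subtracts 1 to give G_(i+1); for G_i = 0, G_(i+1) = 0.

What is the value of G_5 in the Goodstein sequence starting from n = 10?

4215754

G_0 = 10. HB_2(10) = 2^(2 + 1) + 2. Bump = 84. G_1 = 83.
G_1 = 83. HB_3(83) = 3^(3 + 1) + 2. Bump = 1026. G_2 = 1025.
G_2 = 1025. HB_4(1025) = 4^(4 + 1) + 1. Bump = 15626. G_3 = 15625.
G_3 = 15625. HB_5(15625) = 5^(5 + 1). Bump = 279936. G_4 = 279935.
G_4 = 279935. HB_6(279935) = 5·6^6 + 5·6^5 + 5·6^4 + 5·6^3 + 5·6^2 + 5·6 + 5. Bump = 4215755. G_5 = 4215754.
G_5 = 4215754. HB_7(4215754) = 5·7^7 + 5·7^5 + 5·7^4 + 5·7^3 + 5·7^2 + 5·7 + 4. Bump = 84073324. G_6 = 84073323.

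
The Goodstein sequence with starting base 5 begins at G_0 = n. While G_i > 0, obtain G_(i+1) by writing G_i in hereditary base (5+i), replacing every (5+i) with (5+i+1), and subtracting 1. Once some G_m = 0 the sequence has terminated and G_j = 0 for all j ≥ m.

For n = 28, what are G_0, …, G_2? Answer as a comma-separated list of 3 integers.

28, 38, 50

G_0 = 28. HB_5(28) = 5^2 + 3. Bump = 39. G_1 = 38.
G_1 = 38. HB_6(38) = 6^2 + 2. Bump = 51. G_2 = 50.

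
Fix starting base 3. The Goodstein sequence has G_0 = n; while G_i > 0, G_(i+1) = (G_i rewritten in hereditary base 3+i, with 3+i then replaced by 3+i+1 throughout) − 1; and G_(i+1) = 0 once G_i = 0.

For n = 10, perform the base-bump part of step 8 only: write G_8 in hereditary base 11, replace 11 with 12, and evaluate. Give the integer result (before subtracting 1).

G_0 = 10. HB_3(10) = 3^2 + 1. Bump = 17. G_1 = 16.
G_1 = 16. HB_4(16) = 4^2. Bump = 25. G_2 = 24.
G_2 = 24. HB_5(24) = 4·5 + 4. Bump = 28. G_3 = 27.
G_3 = 27. HB_6(27) = 4·6 + 3. Bump = 31. G_4 = 30.
G_4 = 30. HB_7(30) = 4·7 + 2. Bump = 34. G_5 = 33.
G_5 = 33. HB_8(33) = 4·8 + 1. Bump = 37. G_6 = 36.
G_6 = 36. HB_9(36) = 4·9. Bump = 40. G_7 = 39.
G_7 = 39. HB_10(39) = 3·10 + 9. Bump = 42. G_8 = 41.

44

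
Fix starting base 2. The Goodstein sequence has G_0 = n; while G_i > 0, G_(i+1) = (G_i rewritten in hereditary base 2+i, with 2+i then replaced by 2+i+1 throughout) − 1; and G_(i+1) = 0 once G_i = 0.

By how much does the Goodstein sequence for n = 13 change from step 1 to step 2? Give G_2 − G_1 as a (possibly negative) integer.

step 0: 13 = 2^(2 + 1) + 2^2 + 1; sub 3 for 2: 3^(3 + 1) + 3^3 + 1; = 109; G_1 = 109−1 = 108
step 1: 108 = 3^(3 + 1) + 3^3; sub 4 for 3: 4^(4 + 1) + 4^4; = 1280; G_2 = 1280−1 = 1279

1171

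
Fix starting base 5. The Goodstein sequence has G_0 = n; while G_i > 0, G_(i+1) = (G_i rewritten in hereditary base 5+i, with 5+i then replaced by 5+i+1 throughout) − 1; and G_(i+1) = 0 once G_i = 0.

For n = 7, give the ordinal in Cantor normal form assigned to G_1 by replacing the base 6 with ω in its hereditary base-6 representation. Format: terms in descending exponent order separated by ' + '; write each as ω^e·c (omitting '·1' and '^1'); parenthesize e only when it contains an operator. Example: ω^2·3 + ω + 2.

ω + 1

step 0: 7 = 5 + 2; sub 6 for 5: 6 + 2; = 8; G_1 = 8−1 = 7
step 1: 7 = 6 + 1; sub 7 for 6: 7 + 1; = 8; G_2 = 8−1 = 7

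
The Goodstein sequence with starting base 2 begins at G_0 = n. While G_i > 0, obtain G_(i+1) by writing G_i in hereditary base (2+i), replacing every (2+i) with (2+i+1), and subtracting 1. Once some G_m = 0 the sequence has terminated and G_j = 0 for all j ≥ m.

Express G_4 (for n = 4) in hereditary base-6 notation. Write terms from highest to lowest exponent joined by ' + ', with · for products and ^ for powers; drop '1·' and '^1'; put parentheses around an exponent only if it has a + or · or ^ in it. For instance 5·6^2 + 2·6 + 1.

G_0 = 4. HB_2(4) = 2^2. Bump = 27. G_1 = 26.
G_1 = 26. HB_3(26) = 2·3^2 + 2·3 + 2. Bump = 42. G_2 = 41.
G_2 = 41. HB_4(41) = 2·4^2 + 2·4 + 1. Bump = 61. G_3 = 60.
G_3 = 60. HB_5(60) = 2·5^2 + 2·5. Bump = 84. G_4 = 83.
G_4 = 83. HB_6(83) = 2·6^2 + 6 + 5. Bump = 110. G_5 = 109.

2·6^2 + 6 + 5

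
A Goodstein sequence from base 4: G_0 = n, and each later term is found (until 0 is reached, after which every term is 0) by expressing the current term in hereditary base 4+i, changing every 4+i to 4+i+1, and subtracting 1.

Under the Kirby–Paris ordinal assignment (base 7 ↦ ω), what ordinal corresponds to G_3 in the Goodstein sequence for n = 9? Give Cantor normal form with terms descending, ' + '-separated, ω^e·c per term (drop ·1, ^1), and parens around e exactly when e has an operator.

ω + 4

base 4: 9 = 2·4 + 1; at 5: 2·5 + 1 = 11; next = 10
base 5: 10 = 2·5; at 6: 2·6 = 12; next = 11
base 6: 11 = 6 + 5; at 7: 7 + 5 = 12; next = 11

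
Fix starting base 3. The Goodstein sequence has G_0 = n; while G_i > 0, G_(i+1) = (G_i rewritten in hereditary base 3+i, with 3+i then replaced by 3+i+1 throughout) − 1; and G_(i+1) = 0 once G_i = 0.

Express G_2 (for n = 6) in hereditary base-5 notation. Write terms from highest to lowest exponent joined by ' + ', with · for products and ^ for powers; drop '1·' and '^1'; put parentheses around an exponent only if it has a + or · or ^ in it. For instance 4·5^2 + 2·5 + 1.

5 + 2

G_0 = 6. HB_3(6) = 2·3. Bump = 8. G_1 = 7.
G_1 = 7. HB_4(7) = 4 + 3. Bump = 8. G_2 = 7.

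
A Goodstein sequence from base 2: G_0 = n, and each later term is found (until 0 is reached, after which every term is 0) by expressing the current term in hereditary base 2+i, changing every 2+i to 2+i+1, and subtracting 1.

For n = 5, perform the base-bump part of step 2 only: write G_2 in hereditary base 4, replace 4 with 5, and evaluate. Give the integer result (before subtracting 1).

468

step 0: 5 = 2^2 + 1; sub 3 for 2: 3^3 + 1; = 28; G_1 = 28−1 = 27
step 1: 27 = 3^3; sub 4 for 3: 4^4; = 256; G_2 = 256−1 = 255
step 2: 255 = 3·4^3 + 3·4^2 + 3·4 + 3; sub 5 for 4: 3·5^3 + 3·5^2 + 3·5 + 3; = 468; G_3 = 468−1 = 467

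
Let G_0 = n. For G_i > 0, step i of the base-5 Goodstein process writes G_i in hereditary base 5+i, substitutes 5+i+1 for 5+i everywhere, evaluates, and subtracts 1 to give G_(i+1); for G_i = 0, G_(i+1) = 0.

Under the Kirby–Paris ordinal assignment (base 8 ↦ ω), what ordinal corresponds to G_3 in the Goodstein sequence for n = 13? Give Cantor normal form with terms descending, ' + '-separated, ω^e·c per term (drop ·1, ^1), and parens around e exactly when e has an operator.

ω·2

base 5: 13 = 2·5 + 3; at 6: 2·6 + 3 = 15; next = 14
base 6: 14 = 2·6 + 2; at 7: 2·7 + 2 = 16; next = 15
base 7: 15 = 2·7 + 1; at 8: 2·8 + 1 = 17; next = 16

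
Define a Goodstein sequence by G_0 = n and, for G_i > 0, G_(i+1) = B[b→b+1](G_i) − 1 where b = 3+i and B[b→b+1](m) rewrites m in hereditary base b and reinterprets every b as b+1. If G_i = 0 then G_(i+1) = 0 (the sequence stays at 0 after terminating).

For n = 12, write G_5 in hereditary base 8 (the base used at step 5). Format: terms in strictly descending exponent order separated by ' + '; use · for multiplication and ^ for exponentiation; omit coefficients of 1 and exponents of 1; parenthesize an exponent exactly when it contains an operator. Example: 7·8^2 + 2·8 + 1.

7·8 + 7

[0] 12 ≡ 3^2 + 3 (base 3). Lift 4: 20. −1: 19.
[1] 19 ≡ 4^2 + 3 (base 4). Lift 5: 28. −1: 27.
[2] 27 ≡ 5^2 + 2 (base 5). Lift 6: 38. −1: 37.
[3] 37 ≡ 6^2 + 1 (base 6). Lift 7: 50. −1: 49.
[4] 49 ≡ 7^2 (base 7). Lift 8: 64. −1: 63.
[5] 63 ≡ 7·8 + 7 (base 8). Lift 9: 70. −1: 69.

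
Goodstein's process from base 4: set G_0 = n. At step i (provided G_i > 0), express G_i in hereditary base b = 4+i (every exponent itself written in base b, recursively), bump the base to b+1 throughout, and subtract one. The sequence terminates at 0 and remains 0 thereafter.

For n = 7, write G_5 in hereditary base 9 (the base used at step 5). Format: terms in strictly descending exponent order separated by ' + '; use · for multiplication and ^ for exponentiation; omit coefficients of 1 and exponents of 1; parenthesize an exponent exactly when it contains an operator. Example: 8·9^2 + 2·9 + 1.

6

i=0: 7 = 4 + 3 (b=4); 4→5: 5 + 3 = 8; 8−1 = 7
i=1: 7 = 5 + 2 (b=5); 5→6: 6 + 2 = 8; 8−1 = 7
i=2: 7 = 6 + 1 (b=6); 6→7: 7 + 1 = 8; 8−1 = 7
i=3: 7 = 7 (b=7); 7→8: 8 = 8; 8−1 = 7
i=4: 7 = 7 (b=8); 8→9: 7 = 7; 7−1 = 6
i=5: 6 = 6 (b=9); 9→10: 6 = 6; 6−1 = 5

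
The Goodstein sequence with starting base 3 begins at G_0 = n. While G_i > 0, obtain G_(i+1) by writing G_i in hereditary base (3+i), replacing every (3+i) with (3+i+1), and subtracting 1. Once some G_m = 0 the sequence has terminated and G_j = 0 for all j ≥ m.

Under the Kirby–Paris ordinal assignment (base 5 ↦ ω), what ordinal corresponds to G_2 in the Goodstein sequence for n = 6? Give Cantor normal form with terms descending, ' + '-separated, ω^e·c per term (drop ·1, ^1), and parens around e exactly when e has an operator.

step 0: 6 = 2·3; sub 4 for 3: 2·4; = 8; G_1 = 8−1 = 7
step 1: 7 = 4 + 3; sub 5 for 4: 5 + 3; = 8; G_2 = 8−1 = 7
step 2: 7 = 5 + 2; sub 6 for 5: 6 + 2; = 8; G_3 = 8−1 = 7

ω + 2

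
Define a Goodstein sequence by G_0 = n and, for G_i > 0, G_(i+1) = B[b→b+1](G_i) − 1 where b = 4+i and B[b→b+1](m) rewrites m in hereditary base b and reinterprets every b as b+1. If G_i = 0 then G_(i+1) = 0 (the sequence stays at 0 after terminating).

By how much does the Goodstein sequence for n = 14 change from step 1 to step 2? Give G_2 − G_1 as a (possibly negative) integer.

2

base 4: 14 = 3·4 + 2; at 5: 3·5 + 2 = 17; next = 16
base 5: 16 = 3·5 + 1; at 6: 3·6 + 1 = 19; next = 18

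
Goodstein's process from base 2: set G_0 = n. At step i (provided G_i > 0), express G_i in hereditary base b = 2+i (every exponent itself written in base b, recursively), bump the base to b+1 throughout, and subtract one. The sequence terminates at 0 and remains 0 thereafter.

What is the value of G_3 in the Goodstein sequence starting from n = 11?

(0) 11|_2 = 2^(2 + 1) + 2 + 1 ↦ 3^(3 + 1) + 3 + 1|_3 = 85 ⇒ 84
(1) 84|_3 = 3^(3 + 1) + 3 ↦ 4^(4 + 1) + 4|_4 = 1028 ⇒ 1027
(2) 1027|_4 = 4^(4 + 1) + 3 ↦ 5^(5 + 1) + 3|_5 = 15628 ⇒ 15627
(3) 15627|_5 = 5^(5 + 1) + 2 ↦ 6^(6 + 1) + 2|_6 = 279938 ⇒ 279937

15627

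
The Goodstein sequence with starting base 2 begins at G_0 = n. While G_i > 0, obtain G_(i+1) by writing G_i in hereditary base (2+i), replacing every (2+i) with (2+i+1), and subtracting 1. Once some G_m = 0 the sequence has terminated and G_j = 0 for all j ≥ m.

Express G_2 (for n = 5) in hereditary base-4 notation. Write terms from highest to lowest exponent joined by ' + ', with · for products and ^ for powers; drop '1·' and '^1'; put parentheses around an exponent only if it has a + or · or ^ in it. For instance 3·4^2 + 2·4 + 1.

3·4^3 + 3·4^2 + 3·4 + 3

step 0: 5 = 2^2 + 1; sub 3 for 2: 3^3 + 1; = 28; G_1 = 28−1 = 27
step 1: 27 = 3^3; sub 4 for 3: 4^4; = 256; G_2 = 256−1 = 255
step 2: 255 = 3·4^3 + 3·4^2 + 3·4 + 3; sub 5 for 4: 3·5^3 + 3·5^2 + 3·5 + 3; = 468; G_3 = 468−1 = 467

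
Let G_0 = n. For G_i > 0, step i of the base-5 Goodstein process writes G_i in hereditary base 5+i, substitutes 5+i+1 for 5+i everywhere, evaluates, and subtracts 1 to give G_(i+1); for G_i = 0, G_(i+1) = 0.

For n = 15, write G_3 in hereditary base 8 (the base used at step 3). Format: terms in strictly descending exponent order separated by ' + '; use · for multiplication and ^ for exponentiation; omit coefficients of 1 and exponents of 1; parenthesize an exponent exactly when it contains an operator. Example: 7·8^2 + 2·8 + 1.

step 0: 15 = 3·5; sub 6 for 5: 3·6; = 18; G_1 = 18−1 = 17
step 1: 17 = 2·6 + 5; sub 7 for 6: 2·7 + 5; = 19; G_2 = 19−1 = 18
step 2: 18 = 2·7 + 4; sub 8 for 7: 2·8 + 4; = 20; G_3 = 20−1 = 19
step 3: 19 = 2·8 + 3; sub 9 for 8: 2·9 + 3; = 21; G_4 = 21−1 = 20

2·8 + 3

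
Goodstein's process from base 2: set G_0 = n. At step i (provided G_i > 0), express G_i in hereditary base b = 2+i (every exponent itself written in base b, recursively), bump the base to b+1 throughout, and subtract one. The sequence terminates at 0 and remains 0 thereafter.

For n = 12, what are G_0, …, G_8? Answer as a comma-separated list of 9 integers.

[0] 12 ≡ 2^(2 + 1) + 2^2 (base 2). Lift 3: 108. −1: 107.
[1] 107 ≡ 3^(3 + 1) + 2·3^2 + 2·3 + 2 (base 3). Lift 4: 1066. −1: 1065.
[2] 1065 ≡ 4^(4 + 1) + 2·4^2 + 2·4 + 1 (base 4). Lift 5: 15686. −1: 15685.
[3] 15685 ≡ 5^(5 + 1) + 2·5^2 + 2·5 (base 5). Lift 6: 280020. −1: 280019.
[4] 280019 ≡ 6^(6 + 1) + 2·6^2 + 6 + 5 (base 6). Lift 7: 5764911. −1: 5764910.
[5] 5764910 ≡ 7^(7 + 1) + 2·7^2 + 7 + 4 (base 7). Lift 8: 134217868. −1: 134217867.
[6] 134217867 ≡ 8^(8 + 1) + 2·8^2 + 8 + 3 (base 8). Lift 9: 3486784575. −1: 3486784574.
[7] 3486784574 ≡ 9^(9 + 1) + 2·9^2 + 9 + 2 (base 9). Lift 10: 100000000212. −1: 100000000211.

12, 107, 1065, 15685, 280019, 5764910, 134217867, 3486784574, 100000000211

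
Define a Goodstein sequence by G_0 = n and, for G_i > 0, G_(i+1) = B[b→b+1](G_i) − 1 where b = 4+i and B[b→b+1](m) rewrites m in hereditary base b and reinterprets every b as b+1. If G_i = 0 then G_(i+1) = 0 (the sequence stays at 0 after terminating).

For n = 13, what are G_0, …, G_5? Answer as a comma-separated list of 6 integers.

13 —HB4→ 3·4 + 1 —bump→ 3·5 + 1 = 16 —(−1)→ 15
15 —HB5→ 3·5 —bump→ 3·6 = 18 —(−1)→ 17
17 —HB6→ 2·6 + 5 —bump→ 2·7 + 5 = 19 —(−1)→ 18
18 —HB7→ 2·7 + 4 —bump→ 2·8 + 4 = 20 —(−1)→ 19
19 —HB8→ 2·8 + 3 —bump→ 2·9 + 3 = 21 —(−1)→ 20

13, 15, 17, 18, 19, 20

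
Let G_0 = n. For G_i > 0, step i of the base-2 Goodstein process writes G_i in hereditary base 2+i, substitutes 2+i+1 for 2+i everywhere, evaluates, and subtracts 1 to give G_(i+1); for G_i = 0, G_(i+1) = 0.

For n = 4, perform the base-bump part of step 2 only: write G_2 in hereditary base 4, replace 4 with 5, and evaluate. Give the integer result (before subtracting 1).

61

G_0 = 4. HB_2(4) = 2^2. Bump = 27. G_1 = 26.
G_1 = 26. HB_3(26) = 2·3^2 + 2·3 + 2. Bump = 42. G_2 = 41.
G_2 = 41. HB_4(41) = 2·4^2 + 2·4 + 1. Bump = 61. G_3 = 60.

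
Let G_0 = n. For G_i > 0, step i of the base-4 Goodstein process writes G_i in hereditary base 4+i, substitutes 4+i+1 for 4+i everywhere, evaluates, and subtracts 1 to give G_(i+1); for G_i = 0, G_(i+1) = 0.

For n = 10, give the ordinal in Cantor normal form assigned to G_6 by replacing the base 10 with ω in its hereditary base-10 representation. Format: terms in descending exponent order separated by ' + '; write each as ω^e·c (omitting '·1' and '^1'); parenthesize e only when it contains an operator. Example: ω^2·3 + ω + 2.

ω + 3

step 0: 10 = 2·4 + 2; sub 5 for 4: 2·5 + 2; = 12; G_1 = 12−1 = 11
step 1: 11 = 2·5 + 1; sub 6 for 5: 2·6 + 1; = 13; G_2 = 13−1 = 12
step 2: 12 = 2·6; sub 7 for 6: 2·7; = 14; G_3 = 14−1 = 13
step 3: 13 = 7 + 6; sub 8 for 7: 8 + 6; = 14; G_4 = 14−1 = 13
step 4: 13 = 8 + 5; sub 9 for 8: 9 + 5; = 14; G_5 = 14−1 = 13
step 5: 13 = 9 + 4; sub 10 for 9: 10 + 4; = 14; G_6 = 14−1 = 13
step 6: 13 = 10 + 3; sub 11 for 10: 11 + 3; = 14; G_7 = 14−1 = 13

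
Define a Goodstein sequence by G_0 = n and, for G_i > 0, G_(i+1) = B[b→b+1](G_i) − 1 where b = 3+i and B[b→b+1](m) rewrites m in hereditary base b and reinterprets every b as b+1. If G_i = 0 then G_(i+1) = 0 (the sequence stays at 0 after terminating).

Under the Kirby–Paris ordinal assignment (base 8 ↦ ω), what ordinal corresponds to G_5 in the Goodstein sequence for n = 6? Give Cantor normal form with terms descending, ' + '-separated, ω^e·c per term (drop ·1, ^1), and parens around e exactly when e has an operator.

7

(0) 6|_3 = 2·3 ↦ 2·4|_4 = 8 ⇒ 7
(1) 7|_4 = 4 + 3 ↦ 5 + 3|_5 = 8 ⇒ 7
(2) 7|_5 = 5 + 2 ↦ 6 + 2|_6 = 8 ⇒ 7
(3) 7|_6 = 6 + 1 ↦ 7 + 1|_7 = 8 ⇒ 7
(4) 7|_7 = 7 ↦ 8|_8 = 8 ⇒ 7
(5) 7|_8 = 7 ↦ 7|_9 = 7 ⇒ 6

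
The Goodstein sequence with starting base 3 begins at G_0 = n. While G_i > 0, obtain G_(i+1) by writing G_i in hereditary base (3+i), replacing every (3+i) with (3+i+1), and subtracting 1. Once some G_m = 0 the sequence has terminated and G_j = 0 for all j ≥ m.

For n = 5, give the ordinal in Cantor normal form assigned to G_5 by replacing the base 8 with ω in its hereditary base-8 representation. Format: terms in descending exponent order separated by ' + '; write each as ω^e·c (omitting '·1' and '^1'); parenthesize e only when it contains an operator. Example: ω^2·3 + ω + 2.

5 —HB3→ 3 + 2 —bump→ 4 + 2 = 6 —(−1)→ 5
5 —HB4→ 4 + 1 —bump→ 5 + 1 = 6 —(−1)→ 5
5 —HB5→ 5 —bump→ 6 = 6 —(−1)→ 5
5 —HB6→ 5 —bump→ 5 = 5 —(−1)→ 4
4 —HB7→ 4 —bump→ 4 = 4 —(−1)→ 3
3 —HB8→ 3 —bump→ 3 = 3 —(−1)→ 2

3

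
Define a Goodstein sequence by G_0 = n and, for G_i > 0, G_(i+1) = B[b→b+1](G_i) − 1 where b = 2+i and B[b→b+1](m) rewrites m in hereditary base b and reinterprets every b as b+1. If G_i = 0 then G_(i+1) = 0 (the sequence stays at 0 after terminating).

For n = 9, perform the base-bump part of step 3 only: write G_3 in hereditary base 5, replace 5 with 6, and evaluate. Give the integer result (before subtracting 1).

step 0: 9 = 2^(2 + 1) + 1; sub 3 for 2: 3^(3 + 1) + 1; = 82; G_1 = 82−1 = 81
step 1: 81 = 3^(3 + 1); sub 4 for 3: 4^(4 + 1); = 1024; G_2 = 1024−1 = 1023
step 2: 1023 = 3·4^4 + 3·4^3 + 3·4^2 + 3·4 + 3; sub 5 for 4: 3·5^5 + 3·5^3 + 3·5^2 + 3·5 + 3; = 9843; G_3 = 9843−1 = 9842
step 3: 9842 = 3·5^5 + 3·5^3 + 3·5^2 + 3·5 + 2; sub 6 for 5: 3·6^6 + 3·6^3 + 3·6^2 + 3·6 + 2; = 140744; G_4 = 140744−1 = 140743

140744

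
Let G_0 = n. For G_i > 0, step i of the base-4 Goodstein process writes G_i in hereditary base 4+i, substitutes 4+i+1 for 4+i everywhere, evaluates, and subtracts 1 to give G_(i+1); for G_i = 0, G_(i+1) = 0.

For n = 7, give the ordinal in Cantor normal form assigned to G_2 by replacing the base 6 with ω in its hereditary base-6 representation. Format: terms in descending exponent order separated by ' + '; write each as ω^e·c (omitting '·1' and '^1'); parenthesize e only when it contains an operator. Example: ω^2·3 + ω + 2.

G_0=7  [base 4] 4 + 3  →[4↦5]→  5 + 3 = 8  −1 ⇒ G_1=7
G_1=7  [base 5] 5 + 2  →[5↦6]→  6 + 2 = 8  −1 ⇒ G_2=7
G_2=7  [base 6] 6 + 1  →[6↦7]→  7 + 1 = 8  −1 ⇒ G_3=7

ω + 1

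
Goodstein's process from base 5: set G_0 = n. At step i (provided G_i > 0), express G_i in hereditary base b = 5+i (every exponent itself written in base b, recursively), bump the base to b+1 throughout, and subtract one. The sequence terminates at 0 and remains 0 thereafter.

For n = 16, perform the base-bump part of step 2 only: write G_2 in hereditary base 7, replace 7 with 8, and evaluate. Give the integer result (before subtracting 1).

step 0: 16 = 3·5 + 1; sub 6 for 5: 3·6 + 1; = 19; G_1 = 19−1 = 18
step 1: 18 = 3·6; sub 7 for 6: 3·7; = 21; G_2 = 21−1 = 20
step 2: 20 = 2·7 + 6; sub 8 for 7: 2·8 + 6; = 22; G_3 = 22−1 = 21

22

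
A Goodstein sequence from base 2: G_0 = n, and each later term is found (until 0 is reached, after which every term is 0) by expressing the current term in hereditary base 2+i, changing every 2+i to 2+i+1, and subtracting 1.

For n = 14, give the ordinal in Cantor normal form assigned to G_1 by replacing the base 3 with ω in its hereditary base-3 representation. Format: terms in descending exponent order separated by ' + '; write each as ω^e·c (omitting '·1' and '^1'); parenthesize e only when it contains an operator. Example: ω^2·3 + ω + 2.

[0] 14 ≡ 2^(2 + 1) + 2^2 + 2 (base 2). Lift 3: 111. −1: 110.
[1] 110 ≡ 3^(3 + 1) + 3^3 + 2 (base 3). Lift 4: 1282. −1: 1281.

ω^(ω + 1) + ω^ω + 2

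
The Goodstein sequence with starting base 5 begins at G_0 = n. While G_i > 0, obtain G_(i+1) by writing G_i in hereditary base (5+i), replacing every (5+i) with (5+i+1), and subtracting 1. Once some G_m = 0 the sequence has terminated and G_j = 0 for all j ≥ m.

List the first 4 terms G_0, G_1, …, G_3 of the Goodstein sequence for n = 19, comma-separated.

19, 21, 23, 25

base 5: 19 = 3·5 + 4; at 6: 3·6 + 4 = 22; next = 21
base 6: 21 = 3·6 + 3; at 7: 3·7 + 3 = 24; next = 23
base 7: 23 = 3·7 + 2; at 8: 3·8 + 2 = 26; next = 25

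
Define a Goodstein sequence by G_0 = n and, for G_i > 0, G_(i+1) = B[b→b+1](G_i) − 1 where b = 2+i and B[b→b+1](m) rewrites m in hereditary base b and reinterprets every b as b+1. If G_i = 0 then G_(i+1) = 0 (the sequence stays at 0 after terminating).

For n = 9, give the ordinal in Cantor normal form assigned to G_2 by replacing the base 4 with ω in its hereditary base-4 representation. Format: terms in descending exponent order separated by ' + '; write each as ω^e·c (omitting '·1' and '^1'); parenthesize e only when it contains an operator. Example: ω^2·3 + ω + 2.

ω^ω·3 + ω^3·3 + ω^2·3 + ω·3 + 3

9 —HB2→ 2^(2 + 1) + 1 —bump→ 3^(3 + 1) + 1 = 82 —(−1)→ 81
81 —HB3→ 3^(3 + 1) —bump→ 4^(4 + 1) = 1024 —(−1)→ 1023
1023 —HB4→ 3·4^4 + 3·4^3 + 3·4^2 + 3·4 + 3 —bump→ 3·5^5 + 3·5^3 + 3·5^2 + 3·5 + 3 = 9843 —(−1)→ 9842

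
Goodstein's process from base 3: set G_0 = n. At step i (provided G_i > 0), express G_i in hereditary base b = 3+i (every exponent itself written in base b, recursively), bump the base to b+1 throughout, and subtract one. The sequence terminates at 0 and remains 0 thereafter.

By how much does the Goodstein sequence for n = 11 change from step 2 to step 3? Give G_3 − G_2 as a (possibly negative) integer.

G_0=11  [base 3] 3^2 + 2  →[3↦4]→  4^2 + 2 = 18  −1 ⇒ G_1=17
G_1=17  [base 4] 4^2 + 1  →[4↦5]→  5^2 + 1 = 26  −1 ⇒ G_2=25
G_2=25  [base 5] 5^2  →[5↦6]→  6^2 = 36  −1 ⇒ G_3=35

10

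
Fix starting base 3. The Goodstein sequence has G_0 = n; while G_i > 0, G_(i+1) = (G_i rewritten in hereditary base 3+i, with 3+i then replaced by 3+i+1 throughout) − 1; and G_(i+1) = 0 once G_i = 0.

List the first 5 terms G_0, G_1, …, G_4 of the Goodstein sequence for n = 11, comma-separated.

base 3: 11 = 3^2 + 2; at 4: 4^2 + 2 = 18; next = 17
base 4: 17 = 4^2 + 1; at 5: 5^2 + 1 = 26; next = 25
base 5: 25 = 5^2; at 6: 6^2 = 36; next = 35
base 6: 35 = 5·6 + 5; at 7: 5·7 + 5 = 40; next = 39

11, 17, 25, 35, 39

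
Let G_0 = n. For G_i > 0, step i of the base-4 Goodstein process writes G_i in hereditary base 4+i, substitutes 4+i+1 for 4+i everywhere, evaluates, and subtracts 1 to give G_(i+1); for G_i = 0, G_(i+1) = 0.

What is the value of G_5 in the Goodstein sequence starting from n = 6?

step 0: 6 = 4 + 2; sub 5 for 4: 5 + 2; = 7; G_1 = 7−1 = 6
step 1: 6 = 5 + 1; sub 6 for 5: 6 + 1; = 7; G_2 = 7−1 = 6
step 2: 6 = 6; sub 7 for 6: 7; = 7; G_3 = 7−1 = 6
step 3: 6 = 6; sub 8 for 7: 6; = 6; G_4 = 6−1 = 5
step 4: 5 = 5; sub 9 for 8: 5; = 5; G_5 = 5−1 = 4
step 5: 4 = 4; sub 10 for 9: 4; = 4; G_6 = 4−1 = 3

4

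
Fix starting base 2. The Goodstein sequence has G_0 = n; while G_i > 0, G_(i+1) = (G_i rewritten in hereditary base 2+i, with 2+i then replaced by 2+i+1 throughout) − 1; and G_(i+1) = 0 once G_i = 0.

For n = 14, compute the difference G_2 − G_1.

1171

base 2: 14 = 2^(2 + 1) + 2^2 + 2; at 3: 3^(3 + 1) + 3^3 + 3 = 111; next = 110
base 3: 110 = 3^(3 + 1) + 3^3 + 2; at 4: 4^(4 + 1) + 4^4 + 2 = 1282; next = 1281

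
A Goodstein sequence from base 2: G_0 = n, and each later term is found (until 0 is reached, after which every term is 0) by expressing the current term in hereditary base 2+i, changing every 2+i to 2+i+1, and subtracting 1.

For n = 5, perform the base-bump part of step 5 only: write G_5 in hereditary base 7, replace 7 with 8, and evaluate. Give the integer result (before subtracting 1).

G_0 = 5. HB_2(5) = 2^2 + 1. Bump = 28. G_1 = 27.
G_1 = 27. HB_3(27) = 3^3. Bump = 256. G_2 = 255.
G_2 = 255. HB_4(255) = 3·4^3 + 3·4^2 + 3·4 + 3. Bump = 468. G_3 = 467.
G_3 = 467. HB_5(467) = 3·5^3 + 3·5^2 + 3·5 + 2. Bump = 776. G_4 = 775.
G_4 = 775. HB_6(775) = 3·6^3 + 3·6^2 + 3·6 + 1. Bump = 1198. G_5 = 1197.

1752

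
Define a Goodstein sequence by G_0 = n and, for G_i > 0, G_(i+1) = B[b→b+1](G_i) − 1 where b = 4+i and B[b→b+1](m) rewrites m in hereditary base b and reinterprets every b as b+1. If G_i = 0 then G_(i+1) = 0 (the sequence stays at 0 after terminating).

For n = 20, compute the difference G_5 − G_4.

16

G_0 = 20. HB_4(20) = 4^2 + 4. Bump = 30. G_1 = 29.
G_1 = 29. HB_5(29) = 5^2 + 4. Bump = 40. G_2 = 39.
G_2 = 39. HB_6(39) = 6^2 + 3. Bump = 52. G_3 = 51.
G_3 = 51. HB_7(51) = 7^2 + 2. Bump = 66. G_4 = 65.
G_4 = 65. HB_8(65) = 8^2 + 1. Bump = 82. G_5 = 81.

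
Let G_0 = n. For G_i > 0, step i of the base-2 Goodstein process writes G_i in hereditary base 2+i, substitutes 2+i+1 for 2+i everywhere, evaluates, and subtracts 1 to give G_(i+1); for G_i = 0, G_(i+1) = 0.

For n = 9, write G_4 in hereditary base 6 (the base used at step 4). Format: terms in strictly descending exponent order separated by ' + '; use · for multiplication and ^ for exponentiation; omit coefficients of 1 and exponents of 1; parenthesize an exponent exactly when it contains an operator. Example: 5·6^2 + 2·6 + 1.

G_0=9  [base 2] 2^(2 + 1) + 1  →[2↦3]→  3^(3 + 1) + 1 = 82  −1 ⇒ G_1=81
G_1=81  [base 3] 3^(3 + 1)  →[3↦4]→  4^(4 + 1) = 1024  −1 ⇒ G_2=1023
G_2=1023  [base 4] 3·4^4 + 3·4^3 + 3·4^2 + 3·4 + 3  →[4↦5]→  3·5^5 + 3·5^3 + 3·5^2 + 3·5 + 3 = 9843  −1 ⇒ G_3=9842
G_3=9842  [base 5] 3·5^5 + 3·5^3 + 3·5^2 + 3·5 + 2  →[5↦6]→  3·6^6 + 3·6^3 + 3·6^2 + 3·6 + 2 = 140744  −1 ⇒ G_4=140743
G_4=140743  [base 6] 3·6^6 + 3·6^3 + 3·6^2 + 3·6 + 1  →[6↦7]→  3·7^7 + 3·7^3 + 3·7^2 + 3·7 + 1 = 2471827  −1 ⇒ G_5=2471826

3·6^6 + 3·6^3 + 3·6^2 + 3·6 + 1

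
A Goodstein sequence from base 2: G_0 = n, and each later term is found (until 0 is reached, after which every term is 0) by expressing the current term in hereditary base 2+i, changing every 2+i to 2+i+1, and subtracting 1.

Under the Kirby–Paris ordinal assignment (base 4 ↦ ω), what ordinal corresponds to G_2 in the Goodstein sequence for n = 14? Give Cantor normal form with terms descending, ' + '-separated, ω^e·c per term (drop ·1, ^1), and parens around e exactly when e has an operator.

(0) 14|_2 = 2^(2 + 1) + 2^2 + 2 ↦ 3^(3 + 1) + 3^3 + 3|_3 = 111 ⇒ 110
(1) 110|_3 = 3^(3 + 1) + 3^3 + 2 ↦ 4^(4 + 1) + 4^4 + 2|_4 = 1282 ⇒ 1281
(2) 1281|_4 = 4^(4 + 1) + 4^4 + 1 ↦ 5^(5 + 1) + 5^5 + 1|_5 = 18751 ⇒ 18750

ω^(ω + 1) + ω^ω + 1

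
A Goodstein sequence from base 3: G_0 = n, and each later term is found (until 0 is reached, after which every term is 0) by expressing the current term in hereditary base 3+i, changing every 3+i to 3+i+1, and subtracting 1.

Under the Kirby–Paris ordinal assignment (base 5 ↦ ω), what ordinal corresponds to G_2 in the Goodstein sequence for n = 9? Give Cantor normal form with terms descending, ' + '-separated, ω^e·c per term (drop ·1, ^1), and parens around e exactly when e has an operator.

ω·3 + 2

step 0: 9 = 3^2; sub 4 for 3: 4^2; = 16; G_1 = 16−1 = 15
step 1: 15 = 3·4 + 3; sub 5 for 4: 3·5 + 3; = 18; G_2 = 18−1 = 17
step 2: 17 = 3·5 + 2; sub 6 for 5: 3·6 + 2; = 20; G_3 = 20−1 = 19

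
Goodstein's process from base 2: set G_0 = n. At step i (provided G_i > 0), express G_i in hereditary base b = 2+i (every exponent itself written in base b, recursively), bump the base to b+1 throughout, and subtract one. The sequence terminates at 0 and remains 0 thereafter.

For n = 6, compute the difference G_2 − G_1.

228

[0] 6 ≡ 2^2 + 2 (base 2). Lift 3: 30. −1: 29.
[1] 29 ≡ 3^3 + 2 (base 3). Lift 4: 258. −1: 257.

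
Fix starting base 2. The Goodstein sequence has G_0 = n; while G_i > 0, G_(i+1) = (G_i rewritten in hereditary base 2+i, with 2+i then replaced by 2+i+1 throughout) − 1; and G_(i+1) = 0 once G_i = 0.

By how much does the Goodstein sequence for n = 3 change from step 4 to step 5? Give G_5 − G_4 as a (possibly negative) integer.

G_0=3  [base 2] 2 + 1  →[2↦3]→  3 + 1 = 4  −1 ⇒ G_1=3
G_1=3  [base 3] 3  →[3↦4]→  4 = 4  −1 ⇒ G_2=3
G_2=3  [base 4] 3  →[4↦5]→  3 = 3  −1 ⇒ G_3=2
G_3=2  [base 5] 2  →[5↦6]→  2 = 2  −1 ⇒ G_4=1
G_4=1  [base 6] 1  →[6↦7]→  1 = 1  −1 ⇒ G_5=0

-1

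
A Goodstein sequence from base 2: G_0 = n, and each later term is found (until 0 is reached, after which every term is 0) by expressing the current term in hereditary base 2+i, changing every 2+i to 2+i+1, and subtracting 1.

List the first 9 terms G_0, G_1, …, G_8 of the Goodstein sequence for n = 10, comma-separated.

10 —HB2→ 2^(2 + 1) + 2 —bump→ 3^(3 + 1) + 3 = 84 —(−1)→ 83
83 —HB3→ 3^(3 + 1) + 2 —bump→ 4^(4 + 1) + 2 = 1026 —(−1)→ 1025
1025 —HB4→ 4^(4 + 1) + 1 —bump→ 5^(5 + 1) + 1 = 15626 —(−1)→ 15625
15625 —HB5→ 5^(5 + 1) —bump→ 6^(6 + 1) = 279936 —(−1)→ 279935
279935 —HB6→ 5·6^6 + 5·6^5 + 5·6^4 + 5·6^3 + 5·6^2 + 5·6 + 5 —bump→ 5·7^7 + 5·7^5 + 5·7^4 + 5·7^3 + 5·7^2 + 5·7 + 5 = 4215755 —(−1)→ 4215754
4215754 —HB7→ 5·7^7 + 5·7^5 + 5·7^4 + 5·7^3 + 5·7^2 + 5·7 + 4 —bump→ 5·8^8 + 5·8^5 + 5·8^4 + 5·8^3 + 5·8^2 + 5·8 + 4 = 84073324 —(−1)→ 84073323
84073323 —HB8→ 5·8^8 + 5·8^5 + 5·8^4 + 5·8^3 + 5·8^2 + 5·8 + 3 —bump→ 5·9^9 + 5·9^5 + 5·9^4 + 5·9^3 + 5·9^2 + 5·9 + 3 = 1937434593 —(−1)→ 1937434592
1937434592 —HB9→ 5·9^9 + 5·9^5 + 5·9^4 + 5·9^3 + 5·9^2 + 5·9 + 2 —bump→ 5·10^10 + 5·10^5 + 5·10^4 + 5·10^3 + 5·10^2 + 5·10 + 2 = 50000555552 —(−1)→ 50000555551

10, 83, 1025, 15625, 279935, 4215754, 84073323, 1937434592, 50000555551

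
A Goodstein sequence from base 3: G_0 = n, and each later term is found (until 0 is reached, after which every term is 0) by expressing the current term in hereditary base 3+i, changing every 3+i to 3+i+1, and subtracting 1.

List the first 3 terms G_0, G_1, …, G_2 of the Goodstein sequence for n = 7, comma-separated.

base 3: 7 = 2·3 + 1; at 4: 2·4 + 1 = 9; next = 8
base 4: 8 = 2·4; at 5: 2·5 = 10; next = 9

7, 8, 9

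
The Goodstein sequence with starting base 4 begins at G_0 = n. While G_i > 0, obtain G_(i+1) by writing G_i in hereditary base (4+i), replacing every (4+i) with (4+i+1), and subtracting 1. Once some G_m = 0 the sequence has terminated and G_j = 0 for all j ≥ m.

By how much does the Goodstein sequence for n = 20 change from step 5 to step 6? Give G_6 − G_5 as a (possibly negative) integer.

18

(0) 20|_4 = 4^2 + 4 ↦ 5^2 + 5|_5 = 30 ⇒ 29
(1) 29|_5 = 5^2 + 4 ↦ 6^2 + 4|_6 = 40 ⇒ 39
(2) 39|_6 = 6^2 + 3 ↦ 7^2 + 3|_7 = 52 ⇒ 51
(3) 51|_7 = 7^2 + 2 ↦ 8^2 + 2|_8 = 66 ⇒ 65
(4) 65|_8 = 8^2 + 1 ↦ 9^2 + 1|_9 = 82 ⇒ 81
(5) 81|_9 = 9^2 ↦ 10^2|_10 = 100 ⇒ 99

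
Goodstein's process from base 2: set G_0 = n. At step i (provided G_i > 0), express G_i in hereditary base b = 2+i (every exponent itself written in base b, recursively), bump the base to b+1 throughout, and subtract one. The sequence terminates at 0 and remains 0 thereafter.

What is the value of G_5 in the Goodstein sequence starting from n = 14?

G_0=14  [base 2] 2^(2 + 1) + 2^2 + 2  →[2↦3]→  3^(3 + 1) + 3^3 + 3 = 111  −1 ⇒ G_1=110
G_1=110  [base 3] 3^(3 + 1) + 3^3 + 2  →[3↦4]→  4^(4 + 1) + 4^4 + 2 = 1282  −1 ⇒ G_2=1281
G_2=1281  [base 4] 4^(4 + 1) + 4^4 + 1  →[4↦5]→  5^(5 + 1) + 5^5 + 1 = 18751  −1 ⇒ G_3=18750
G_3=18750  [base 5] 5^(5 + 1) + 5^5  →[5↦6]→  6^(6 + 1) + 6^6 = 326592  −1 ⇒ G_4=326591
G_4=326591  [base 6] 6^(6 + 1) + 5·6^5 + 5·6^4 + 5·6^3 + 5·6^2 + 5·6 + 5  →[6↦7]→  7^(7 + 1) + 5·7^5 + 5·7^4 + 5·7^3 + 5·7^2 + 5·7 + 5 = 5862841  −1 ⇒ G_5=5862840

5862840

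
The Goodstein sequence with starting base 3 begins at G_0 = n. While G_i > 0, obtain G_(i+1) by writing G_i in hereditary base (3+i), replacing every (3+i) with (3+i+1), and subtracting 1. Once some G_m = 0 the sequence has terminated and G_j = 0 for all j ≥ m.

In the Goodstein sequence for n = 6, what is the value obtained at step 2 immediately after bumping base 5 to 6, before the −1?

8

(0) 6|_3 = 2·3 ↦ 2·4|_4 = 8 ⇒ 7
(1) 7|_4 = 4 + 3 ↦ 5 + 3|_5 = 8 ⇒ 7
(2) 7|_5 = 5 + 2 ↦ 6 + 2|_6 = 8 ⇒ 7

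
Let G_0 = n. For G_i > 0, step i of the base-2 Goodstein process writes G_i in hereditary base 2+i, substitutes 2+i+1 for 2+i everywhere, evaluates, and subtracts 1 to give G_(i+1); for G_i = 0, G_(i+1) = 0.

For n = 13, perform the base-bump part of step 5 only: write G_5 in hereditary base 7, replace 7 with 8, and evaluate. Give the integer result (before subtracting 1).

134219480

13 —HB2→ 2^(2 + 1) + 2^2 + 1 —bump→ 3^(3 + 1) + 3^3 + 1 = 109 —(−1)→ 108
108 —HB3→ 3^(3 + 1) + 3^3 —bump→ 4^(4 + 1) + 4^4 = 1280 —(−1)→ 1279
1279 —HB4→ 4^(4 + 1) + 3·4^3 + 3·4^2 + 3·4 + 3 —bump→ 5^(5 + 1) + 3·5^3 + 3·5^2 + 3·5 + 3 = 16093 —(−1)→ 16092
16092 —HB5→ 5^(5 + 1) + 3·5^3 + 3·5^2 + 3·5 + 2 —bump→ 6^(6 + 1) + 3·6^3 + 3·6^2 + 3·6 + 2 = 280712 —(−1)→ 280711
280711 —HB6→ 6^(6 + 1) + 3·6^3 + 3·6^2 + 3·6 + 1 —bump→ 7^(7 + 1) + 3·7^3 + 3·7^2 + 3·7 + 1 = 5765999 —(−1)→ 5765998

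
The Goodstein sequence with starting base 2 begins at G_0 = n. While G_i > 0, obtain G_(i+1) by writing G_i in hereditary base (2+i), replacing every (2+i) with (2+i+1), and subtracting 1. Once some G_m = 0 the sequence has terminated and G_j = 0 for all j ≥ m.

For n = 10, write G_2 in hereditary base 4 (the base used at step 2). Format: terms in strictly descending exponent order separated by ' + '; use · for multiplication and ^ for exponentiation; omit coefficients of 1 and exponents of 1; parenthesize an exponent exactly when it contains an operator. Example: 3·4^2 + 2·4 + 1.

base 2: 10 = 2^(2 + 1) + 2; at 3: 3^(3 + 1) + 3 = 84; next = 83
base 3: 83 = 3^(3 + 1) + 2; at 4: 4^(4 + 1) + 2 = 1026; next = 1025

4^(4 + 1) + 1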